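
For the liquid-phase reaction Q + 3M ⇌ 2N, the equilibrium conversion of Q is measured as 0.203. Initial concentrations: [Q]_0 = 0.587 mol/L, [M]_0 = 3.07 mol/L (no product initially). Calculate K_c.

Let X = conversion of Q.
Concentrations: [Q] = 0.587 − 0.587X; [M] = 3.07 − 1.76X; [N] = 1.17X.
At X = 0.203: [Q] = 0.468, [M] = 2.71, [N] = 0.238.
K_c = [N]^2 / ([Q] [M]^3) = 0.00608 (mol/L)^-2.

K_c = 0.00608 (mol/L)^-2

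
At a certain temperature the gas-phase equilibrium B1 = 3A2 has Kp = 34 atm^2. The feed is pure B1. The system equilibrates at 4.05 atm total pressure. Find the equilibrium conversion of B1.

X = 0.535

Let X = conversion of B1 (basis 1 mol B1); extent of reaction ξ = X.
Moles: n_B1 = 1 − X; n_A2 = 3X.
n_T = Σnᵢ = 1 + 2X.
y_i = n_i/n_T, p_i = y_i·P. Kp = p_A2^3 / (p_B1).
Equating to 34 atm^2 and solving on 0 < X < 1: X = 0.535.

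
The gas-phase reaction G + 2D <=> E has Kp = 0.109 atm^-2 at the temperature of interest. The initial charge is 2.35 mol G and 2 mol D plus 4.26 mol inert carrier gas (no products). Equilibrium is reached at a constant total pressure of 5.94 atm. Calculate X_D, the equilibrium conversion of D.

Basis: 2 mol D initially; let X = conversion of D. Extent ξ = X.
Species balance: n_G = 2.35 − X; n_D = 2 − 2X; n_E = X; n_I = 4.26 (inert).
n_T = Σnᵢ = 8.61 − 2X.
Mole fractions y_i = n_i/n_T; Kp = p_E / (p_G p_D^2) with p_i = y_i·P.
Substituting and setting equal to 0.109 atm^-2 gives a polynomial in X; the root in (0,1) is X = 0.265.

X = 0.265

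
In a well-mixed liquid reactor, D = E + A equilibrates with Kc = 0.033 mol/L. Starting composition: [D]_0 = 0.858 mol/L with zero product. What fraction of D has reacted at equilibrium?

X = 0.178

Let X = conversion of D; extent ξ = 0.858·X mol/L.
Concentrations: [D] = 0.858 − 0.858X; [E] = 0.858X; [A] = 0.858X.
Kc = [E] [A] / ([D]).
Equating to 0.033 mol/L: the physical root is X = 0.178.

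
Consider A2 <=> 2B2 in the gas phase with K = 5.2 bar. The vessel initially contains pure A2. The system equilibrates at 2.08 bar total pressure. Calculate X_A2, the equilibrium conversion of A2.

Let X = conversion of A2 (basis 1 mol A2); extent of reaction ξ = X.
Mole table: n_A2 = 1 − X; n_B2 = 2X.
Summing: n_T = 1 + X.
y_i = n_i/n_T, p_i = y_i·P. K = p_B2^2 / (p_A2).
Equating to 5.2 bar and solving on 0 < X < 1: X = 0.620.

X = 0.620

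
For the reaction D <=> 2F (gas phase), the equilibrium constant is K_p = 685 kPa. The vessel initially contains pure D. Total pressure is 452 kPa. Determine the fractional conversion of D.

X = 0.524

Let X = conversion of D (basis 1 mol D); extent of reaction ξ = X.
Moles: n_D = 1 − X; n_F = 2X.
Total moles n_T = 1 + X.
With p_i = (n_i/n_T)P, K_p = p_F^2 / (p_D).
Substituting and setting equal to 685 kPa gives a polynomial in X; the root in (0,1) is X = 0.524.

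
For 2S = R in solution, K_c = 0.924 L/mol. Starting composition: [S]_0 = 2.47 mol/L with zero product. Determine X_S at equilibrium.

X = 0.629

Let X = conversion of S; extent ξ = 2.47X/2 mol/L.
Concentrations: [S] = 2.47 − 2.47X; [R] = 1.24X.
K_c = [R] / ([S]^2).
Equating to 0.924 L/mol: the physical root is X = 0.629.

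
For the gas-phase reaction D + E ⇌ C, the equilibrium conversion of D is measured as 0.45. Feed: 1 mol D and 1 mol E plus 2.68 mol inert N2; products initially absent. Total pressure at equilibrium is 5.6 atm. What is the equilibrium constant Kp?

Kp = 1.12 atm^-1

Let X = conversion of D (basis 1 mol D); extent of reaction ξ = X.
Mole table: n_D = 1 − X; n_E = 1 − X; n_C = X; n_I = 2.68 (inert).
Total moles n_T = 4.68 − X.
At X = 0.45: n_D = 0.55, n_E = 0.55, n_C = 0.45, n_T = 4.23.
p_i = (n_i/n_T)·P. Kp = p_C / (p_D p_E) = 1.12 atm^-1.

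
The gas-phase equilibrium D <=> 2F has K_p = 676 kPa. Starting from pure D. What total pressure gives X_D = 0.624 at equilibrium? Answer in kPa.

P = 265 kPa

Let X = conversion of D (basis 1 mol D); extent of reaction ξ = X.
Species balance: n_D = 1 − X; n_F = 2X.
Summing: n_T = 1 + X.
K_p = p_F^2 / (p_D) with p_i = (n_i/n_T)·P.
At X = 0.624: the mole-fraction product g(X) = Π y_i^ν_i = 2.551. Since K_p = g(X)·P^{1}, P = (K_p/g)^(1/1) = (676/2.551)^(1/1) = 265 kPa.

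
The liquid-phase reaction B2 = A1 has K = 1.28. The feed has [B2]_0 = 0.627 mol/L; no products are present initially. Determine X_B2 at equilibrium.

Let X = conversion of B2; extent ξ = 0.627·X mol/L.
Concentrations: [B2] = 0.627 − 0.627X; [A1] = 0.627X.
K = [A1] / ([B2]).
Setting equal to 1.28 and solving for X on (0,1) gives X = 0.561.

X = 0.561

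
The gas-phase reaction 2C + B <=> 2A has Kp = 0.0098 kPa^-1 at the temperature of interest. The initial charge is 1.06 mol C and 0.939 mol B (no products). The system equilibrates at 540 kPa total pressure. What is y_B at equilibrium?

y_B = 0.373

Basis: 1.06 mol C initially; let X = conversion of C. Extent ξ = 0.53X.
At extent ξ: n_C = 1.06 − 1.06X; n_B = 0.939 − 0.53X; n_A = 1.06X.
Summing: n_T = 2 − 0.53X.
y_i = n_i/n_T, p_i = y_i·P. Kp = p_A^2 / (p_C^2 p_B).
Substituting and setting equal to 0.0098 kPa^-1 gives a polynomial in X; the root in (0,1) is X = 0.584.
Then n_B = 0.629, n_T = 1.69, so y_B = 0.373.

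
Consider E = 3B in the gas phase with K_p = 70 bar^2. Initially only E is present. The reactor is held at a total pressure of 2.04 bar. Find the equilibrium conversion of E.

X = 0.862

Take 1 mol E as basis and let X be its fractional conversion, so ξ = X.
Species balance: n_E = 1 − X; n_B = 3X.
Total moles n_T = 1 + 2X.
y_i = n_i/n_T, p_i = y_i·P. K_p = p_B^3 / (p_E).
Setting this equal to 70 bar^2 and taking the physical root (0 < X < 1) gives X = 0.862.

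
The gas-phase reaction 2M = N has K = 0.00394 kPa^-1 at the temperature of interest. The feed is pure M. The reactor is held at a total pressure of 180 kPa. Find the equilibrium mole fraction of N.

Basis: 1 mol M initially; let X = conversion of M. Extent ξ = 0.5X.
Species balance: n_M = 1 − X; n_N = 0.5X.
Summing: n_T = 1 − 0.5X.
y_i = n_i/n_T, p_i = y_i·P. K = p_N / (p_M^2).
Setting this equal to 0.00394 kPa^-1 and taking the physical root (0 < X < 1) gives X = 0.489.
Then n_N = 0.245, n_T = 0.755, so y_N = 0.324.

y_N = 0.324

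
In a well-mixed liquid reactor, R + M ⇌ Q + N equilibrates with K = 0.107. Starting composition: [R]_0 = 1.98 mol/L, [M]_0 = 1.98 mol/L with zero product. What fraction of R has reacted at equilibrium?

X = 0.246

Let X = conversion of R; extent ξ = 1.98·X mol/L.
Concentrations: [R] = 1.98 − 1.98X; [M] = 1.98 − 1.98X; [Q] = 1.98X; [N] = 1.98X.
K = [Q] [N] / ([R] [M]).
Equating to 0.107: the physical root is X = 0.246.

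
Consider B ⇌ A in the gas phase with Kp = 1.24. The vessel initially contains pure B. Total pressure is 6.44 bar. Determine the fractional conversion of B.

Let X = conversion of B (basis 1 mol B); extent of reaction ξ = X.
Mole table: n_B = 1 − X; n_A = X.
n_T stays at 1 (no change in mole number).
y_i = n_i/n_T, p_i = y_i·P. Kp = p_A / (p_B).
Substituting and setting equal to 1.24 gives a polynomial in X; the root in (0,1) is X = 0.554.

X = 0.554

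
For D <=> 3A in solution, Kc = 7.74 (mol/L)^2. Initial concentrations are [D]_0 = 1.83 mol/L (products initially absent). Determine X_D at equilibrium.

X = 0.377

Let X = conversion of D; extent ξ = 1.83·X mol/L.
Concentrations: [D] = 1.83 − 1.83X; [A] = 5.49X.
Kc = [A]^3 / ([D]).
This equals 7.74 at X = 0.377 (the root in 0 < X < 1).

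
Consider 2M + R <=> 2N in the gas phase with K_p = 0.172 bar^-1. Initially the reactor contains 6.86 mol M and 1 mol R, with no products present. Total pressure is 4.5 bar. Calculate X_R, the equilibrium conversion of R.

Take 1 mol R as basis and let X be its fractional conversion, so ξ = X.
Moles: n_M = 6.86 − 2X; n_R = 1 − X; n_N = 2X.
Total moles n_T = 7.86 − X.
With p_i = (n_i/n_T)P, K_p = p_N^2 / (p_M^2 p_R).
Substituting and setting equal to 0.172 bar^-1 gives a polynomial in X; the root in (0,1) is X = 0.592.

X = 0.592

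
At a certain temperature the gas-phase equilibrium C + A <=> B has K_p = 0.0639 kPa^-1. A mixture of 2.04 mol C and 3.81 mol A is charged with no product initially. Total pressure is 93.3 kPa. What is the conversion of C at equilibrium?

Take 2.04 mol C as basis and let X be its fractional conversion, so ξ = 2.04X.
Moles: n_C = 2.04 − 2.04X; n_A = 3.81 − 2.04X; n_B = 2.04X.
n_T = Σnᵢ = 5.85 − 2.04X.
With p_i = (n_i/n_T)P, K_p = p_B / (p_C p_A).
Setting this equal to 0.0639 kPa^-1 and taking the physical root (0 < X < 1) gives X = 0.758.

X = 0.758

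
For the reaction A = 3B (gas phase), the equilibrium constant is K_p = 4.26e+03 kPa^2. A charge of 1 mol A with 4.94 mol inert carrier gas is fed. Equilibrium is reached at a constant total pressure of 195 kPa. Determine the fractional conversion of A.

X = 0.470

Let X = conversion of A (basis 1 mol A); extent of reaction ξ = X.
At extent ξ: n_A = 1 − X; n_B = 3X; n_I = 4.94 (inert).
Summing: n_T = 5.94 + 2X.
Mole fractions y_i = n_i/n_T; K_p = p_B^3 / (p_A) with p_i = y_i·P.
Equating to 4.26e+03 kPa^2 and solving on 0 < X < 1: X = 0.470.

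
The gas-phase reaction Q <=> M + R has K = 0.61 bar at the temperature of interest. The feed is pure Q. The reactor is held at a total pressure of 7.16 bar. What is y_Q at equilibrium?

Let X = conversion of Q (basis 1 mol Q); extent of reaction ξ = X.
At extent ξ: n_Q = 1 − X; n_M = X; n_R = X.
Summing: n_T = 1 + X.
y_i = n_i/n_T, p_i = y_i·P. K = p_M p_R / (p_Q).
Equating to 0.61 bar and solving on 0 < X < 1: X = 0.280.
Then n_Q = 0.72, n_T = 1.28, so y_Q = 0.562.

y_Q = 0.562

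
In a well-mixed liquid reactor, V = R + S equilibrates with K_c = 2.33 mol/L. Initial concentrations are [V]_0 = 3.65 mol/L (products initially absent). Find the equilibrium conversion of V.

Let X = conversion of V; extent ξ = 3.65·X mol/L.
Concentrations: [V] = 3.65 − 3.65X; [R] = 3.65X; [S] = 3.65X.
K_c = [R] [S] / ([V]).
This equals 2.33 at X = 0.541 (the root in 0 < X < 1).

X = 0.541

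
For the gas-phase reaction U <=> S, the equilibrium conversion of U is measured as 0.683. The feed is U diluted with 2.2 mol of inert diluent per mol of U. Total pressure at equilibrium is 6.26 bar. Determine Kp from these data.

Take 1 mol U as basis and let X be its fractional conversion, so ξ = X.
Mole table: n_U = 1 − X; n_S = X; n_I = 2.2 (inert).
Since Δν = 0, n_T = 3.2 throughout.
At X = 0.683: n_U = 0.317, n_S = 0.683, n_T = 3.2.
p_i = (n_i/n_T)·P. Kp = p_S / (p_U) = 2.15.

Kp = 2.15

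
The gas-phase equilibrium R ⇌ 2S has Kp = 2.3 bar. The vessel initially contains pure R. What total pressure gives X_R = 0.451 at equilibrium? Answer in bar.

P = 2.25 bar

Let X = conversion of R (basis 1 mol R); extent of reaction ξ = X.
Species balance: n_R = 1 − X; n_S = 2X.
n_T = Σnᵢ = 1 + X.
Kp = p_S^2 / (p_R) with p_i = (n_i/n_T)·P.
At X = 0.451: the mole-fraction product g(X) = Π y_i^ν_i = 1.021. Since Kp = g(X)·P^{1}, P = (Kp/g)^(1/1) = (2.3/1.021)^(1/1) = 2.25 bar.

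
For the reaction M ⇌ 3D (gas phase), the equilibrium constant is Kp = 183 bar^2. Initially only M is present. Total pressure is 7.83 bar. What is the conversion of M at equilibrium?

Let X = conversion of M (basis 1 mol M); extent of reaction ξ = X.
At extent ξ: n_M = 1 − X; n_D = 3X.
Total moles n_T = 1 + 2X.
Mole fractions y_i = n_i/n_T; Kp = p_D^3 / (p_M) with p_i = y_i·P.
Equating to 183 bar^2 and solving on 0 < X < 1: X = 0.598.

X = 0.598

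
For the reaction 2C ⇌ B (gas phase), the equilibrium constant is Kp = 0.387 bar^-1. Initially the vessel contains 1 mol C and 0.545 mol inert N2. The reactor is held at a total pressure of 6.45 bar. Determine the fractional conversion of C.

Take 1 mol C as basis and let X be its fractional conversion, so ξ = 0.5X.
Mole table: n_C = 1 − X; n_B = 0.5X; n_I = 0.545 (inert).
Total moles n_T = 1.54 − 0.5X.
y_i = n_i/n_T, p_i = y_i·P. Kp = p_B / (p_C^2).
Setting this equal to 0.387 bar^-1 and taking the physical root (0 < X < 1) gives X = 0.611.

X = 0.611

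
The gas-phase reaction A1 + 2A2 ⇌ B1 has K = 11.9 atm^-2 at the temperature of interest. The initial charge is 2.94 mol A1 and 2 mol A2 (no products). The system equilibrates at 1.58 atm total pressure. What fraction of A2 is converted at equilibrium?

Let X = conversion of A2 (basis 2 mol A2); extent of reaction ξ = X.
Mole table: n_A1 = 2.94 − X; n_A2 = 2 − 2X; n_B1 = X.
n_T = Σnᵢ = 4.94 − 2X.
Mole fractions y_i = n_i/n_T; K = p_B1 / (p_A1 p_A2^2) with p_i = y_i·P.
Substituting and setting equal to 11.9 atm^-2 gives a polynomial in X; the root in (0,1) is X = 0.812.

X = 0.812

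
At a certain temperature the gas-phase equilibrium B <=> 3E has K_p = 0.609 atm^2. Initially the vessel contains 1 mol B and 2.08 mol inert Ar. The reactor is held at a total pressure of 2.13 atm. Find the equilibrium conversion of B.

Basis: 1 mol B initially; let X = conversion of B. Extent ξ = X.
Moles: n_B = 1 − X; n_E = 3X; n_I = 2.08 (inert).
Total moles n_T = 3.08 + 2X.
With p_i = (n_i/n_T)P, K_p = p_E^3 / (p_B).
Equating to 0.609 atm^2 and solving on 0 < X < 1: X = 0.358.

X = 0.358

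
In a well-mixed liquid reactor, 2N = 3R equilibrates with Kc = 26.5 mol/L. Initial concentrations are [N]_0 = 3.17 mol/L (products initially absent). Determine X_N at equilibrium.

X = 0.660

Let X = conversion of N; extent ξ = 3.17X/2 mol/L.
Concentrations: [N] = 3.17 − 3.17X; [R] = 4.75X.
Kc = [R]^3 / ([N]^2).
Solving Kc = 26.5 for X ∈ (0,1): X = 0.660.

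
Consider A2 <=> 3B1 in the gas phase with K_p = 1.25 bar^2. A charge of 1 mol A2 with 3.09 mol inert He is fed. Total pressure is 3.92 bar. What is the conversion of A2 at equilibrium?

X = 0.355

Let X = conversion of A2 (basis 1 mol A2); extent of reaction ξ = X.
At extent ξ: n_A2 = 1 − X; n_B1 = 3X; n_I = 3.09 (inert).
Summing: n_T = 4.09 + 2X.
With p_i = (n_i/n_T)P, K_p = p_B1^3 / (p_A2).
Setting this equal to 1.25 bar^2 and taking the physical root (0 < X < 1) gives X = 0.355.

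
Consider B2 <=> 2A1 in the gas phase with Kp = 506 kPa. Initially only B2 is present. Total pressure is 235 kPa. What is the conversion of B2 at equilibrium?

X = 0.592

Let X = conversion of B2 (basis 1 mol B2); extent of reaction ξ = X.
Species balance: n_B2 = 1 − X; n_A1 = 2X.
Total moles n_T = 1 + X.
y_i = n_i/n_T, p_i = y_i·P. Kp = p_A1^2 / (p_B2).
Setting this equal to 506 kPa and taking the physical root (0 < X < 1) gives X = 0.592.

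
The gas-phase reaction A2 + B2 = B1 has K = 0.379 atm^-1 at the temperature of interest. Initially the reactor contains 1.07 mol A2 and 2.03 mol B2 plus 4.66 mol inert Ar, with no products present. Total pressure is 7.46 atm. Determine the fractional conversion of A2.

X = 0.384

Take 1.07 mol A2 as basis and let X be its fractional conversion, so ξ = 1.07X.
Mole table: n_A2 = 1.07 − 1.07X; n_B2 = 2.03 − 1.07X; n_B1 = 1.07X; n_I = 4.66 (inert).
n_T = Σnᵢ = 7.76 − 1.07X.
With p_i = (n_i/n_T)P, K = p_B1 / (p_A2 p_B2).
Substituting and setting equal to 0.379 atm^-1 gives a polynomial in X; the root in (0,1) is X = 0.384.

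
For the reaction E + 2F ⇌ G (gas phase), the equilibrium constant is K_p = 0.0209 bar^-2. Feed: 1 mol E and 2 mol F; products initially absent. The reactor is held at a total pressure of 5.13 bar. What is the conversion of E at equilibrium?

Take 1 mol E as basis and let X be its fractional conversion, so ξ = X.
At extent ξ: n_E = 1 − X; n_F = 2 − 2X; n_G = X.
n_T = Σnᵢ = 3 − 2X.
With p_i = (n_i/n_T)P, K_p = p_G / (p_E p_F^2).
Substituting and setting equal to 0.0209 bar^-2 gives a polynomial in X; the root in (0,1) is X = 0.176.

X = 0.176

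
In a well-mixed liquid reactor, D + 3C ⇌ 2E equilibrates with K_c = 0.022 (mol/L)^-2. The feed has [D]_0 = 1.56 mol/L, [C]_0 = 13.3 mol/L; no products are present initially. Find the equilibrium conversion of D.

X = 0.796

Let X = conversion of D; extent ξ = 1.56·X mol/L.
Concentrations: [D] = 1.56 − 1.56X; [C] = 13.3 − 4.68X; [E] = 3.12X.
K_c = [E]^2 / ([D] [C]^3).
Solving K_c = 0.022 for X ∈ (0,1): X = 0.796.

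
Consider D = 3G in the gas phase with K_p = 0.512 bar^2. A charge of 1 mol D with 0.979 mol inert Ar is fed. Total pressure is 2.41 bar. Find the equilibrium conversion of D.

Take 1 mol D as basis and let X be its fractional conversion, so ξ = X.
At extent ξ: n_D = 1 − X; n_G = 3X; n_I = 0.979 (inert).
Summing: n_T = 1.98 + 2X.
y_i = n_i/n_T, p_i = y_i·P. K_p = p_G^3 / (p_D).
Equating to 0.512 bar^2 and solving on 0 < X < 1: X = 0.247.

X = 0.247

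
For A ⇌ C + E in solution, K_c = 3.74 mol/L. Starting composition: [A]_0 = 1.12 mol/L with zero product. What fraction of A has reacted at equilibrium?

X = 0.806

Let X = conversion of A; extent ξ = 1.12·X mol/L.
Concentrations: [A] = 1.12 − 1.12X; [C] = 1.12X; [E] = 1.12X.
K_c = [C] [E] / ([A]).
Equating to 3.74 mol/L: the physical root is X = 0.806.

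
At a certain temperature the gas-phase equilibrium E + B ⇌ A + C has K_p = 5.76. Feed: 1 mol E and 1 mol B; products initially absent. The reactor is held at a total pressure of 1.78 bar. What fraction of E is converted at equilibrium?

Take 1 mol E as basis and let X be its fractional conversion, so ξ = X.
Moles: n_E = 1 − X; n_B = 1 − X; n_A = X; n_C = X.
Total moles n_T = 2 (Δν = 0, constant).
y_i = n_i/n_T, p_i = y_i·P. K_p = p_A p_C / (p_E p_B).
Setting this equal to 5.76 and taking the physical root (0 < X < 1) gives X = 0.706.

X = 0.706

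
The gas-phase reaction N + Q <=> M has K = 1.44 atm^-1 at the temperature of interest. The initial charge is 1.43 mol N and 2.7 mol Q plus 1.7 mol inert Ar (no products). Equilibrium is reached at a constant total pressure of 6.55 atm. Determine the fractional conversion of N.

Basis: 1.43 mol N initially; let X = conversion of N. Extent ξ = 1.43X.
Mole table: n_N = 1.43 − 1.43X; n_Q = 2.7 − 1.43X; n_M = 1.43X; n_I = 1.7 (inert).
n_T = Σnᵢ = 5.83 − 1.43X.
y_i = n_i/n_T, p_i = y_i·P. K = p_M / (p_N p_Q).
Setting this equal to 1.44 atm^-1 and taking the physical root (0 < X < 1) gives X = 0.762.

X = 0.762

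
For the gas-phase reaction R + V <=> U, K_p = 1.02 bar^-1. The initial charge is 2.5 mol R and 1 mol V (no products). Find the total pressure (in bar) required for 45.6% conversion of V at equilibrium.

P = 1.22 bar

Take 1 mol V as basis and let X be its fractional conversion, so ξ = X.
At extent ξ: n_R = 2.5 − X; n_V = 1 − X; n_U = X.
Summing: n_T = 3.5 − X.
K_p = p_U / (p_R p_V) with p_i = (n_i/n_T)·P.
At X = 0.456: the mole-fraction product g(X) = Π y_i^ν_i = 1.248. Since K_p = g(X)·P^{-1}, P = (g/K_p)^(1/1) = (1.248/1.02)^(1/1) = 1.22 bar.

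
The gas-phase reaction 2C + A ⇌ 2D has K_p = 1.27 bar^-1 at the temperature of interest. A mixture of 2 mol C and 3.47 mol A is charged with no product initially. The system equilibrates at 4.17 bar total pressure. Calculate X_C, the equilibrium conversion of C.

Basis: 2 mol C initially; let X = conversion of C. Extent ξ = X.
Species balance: n_C = 2 − 2X; n_A = 3.47 − X; n_D = 2X.
Summing: n_T = 5.47 − X.
With p_i = (n_i/n_T)P, K_p = p_D^2 / (p_C^2 p_A).
Substituting and setting equal to 1.27 bar^-1 gives a polynomial in X; the root in (0,1) is X = 0.638.

X = 0.638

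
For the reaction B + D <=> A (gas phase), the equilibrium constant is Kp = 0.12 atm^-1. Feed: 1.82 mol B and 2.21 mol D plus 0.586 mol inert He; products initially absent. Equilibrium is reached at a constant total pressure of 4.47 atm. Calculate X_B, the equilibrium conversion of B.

Take 1.82 mol B as basis and let X be its fractional conversion, so ξ = 1.82X.
Moles: n_B = 1.82 − 1.82X; n_D = 2.21 − 1.82X; n_A = 1.82X; n_I = 0.586 (inert).
Total moles n_T = 4.62 − 1.82X.
Mole fractions y_i = n_i/n_T; Kp = p_A / (p_B p_D) with p_i = y_i·P.
Substituting and setting equal to 0.12 atm^-1 gives a polynomial in X; the root in (0,1) is X = 0.190.

X = 0.190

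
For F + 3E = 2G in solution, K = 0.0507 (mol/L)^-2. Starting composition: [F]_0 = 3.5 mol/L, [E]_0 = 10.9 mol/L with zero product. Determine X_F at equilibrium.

Let X = conversion of F; extent ξ = 3.5·X mol/L.
Concentrations: [F] = 3.5 − 3.5X; [E] = 10.9 − 10.5X; [G] = 7X.
K = [G]^2 / ([F] [E]^3).
This equals 0.0507 at X = 0.523 (the root in 0 < X < 1).

X = 0.523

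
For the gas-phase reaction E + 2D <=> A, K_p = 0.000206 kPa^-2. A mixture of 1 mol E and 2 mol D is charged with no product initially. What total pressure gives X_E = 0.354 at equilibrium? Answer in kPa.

Take 1 mol E as basis and let X be its fractional conversion, so ξ = X.
At extent ξ: n_E = 1 − X; n_D = 2 − 2X; n_A = X.
Summing: n_T = 3 − 2X.
K_p = p_A / (p_E p_D^2) with p_i = (n_i/n_T)·P.
At X = 0.354: the mole-fraction product g(X) = Π y_i^ν_i = 1.725. Since K_p = g(X)·P^{-2}, P = (g/K_p)^(1/2) = (1.725/0.000206)^(1/2) = 91.5 kPa.

P = 91.5 kPa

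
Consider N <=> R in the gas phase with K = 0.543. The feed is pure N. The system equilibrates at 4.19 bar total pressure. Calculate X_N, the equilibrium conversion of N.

X = 0.352

Let X = conversion of N (basis 1 mol N); extent of reaction ξ = X.
Mole table: n_N = 1 − X; n_R = X.
Since Δν = 0, n_T = 1 throughout.
With p_i = (n_i/n_T)P, K = p_R / (p_N).
Setting this equal to 0.543 and taking the physical root (0 < X < 1) gives X = 0.352.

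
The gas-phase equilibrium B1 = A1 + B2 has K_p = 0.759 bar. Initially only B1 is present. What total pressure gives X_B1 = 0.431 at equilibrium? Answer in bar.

Basis: 1 mol B1 initially; let X = conversion of B1. Extent ξ = X.
At extent ξ: n_B1 = 1 − X; n_A1 = X; n_B2 = X.
Total moles n_T = 1 + X.
K_p = p_A1 p_B2 / (p_B1) with p_i = (n_i/n_T)·P.
At X = 0.431: the mole-fraction product g(X) = Π y_i^ν_i = 0.2281. Since K_p = g(X)·P^{1}, P = (K_p/g)^(1/1) = (0.759/0.2281)^(1/1) = 3.33 bar.

P = 3.33 bar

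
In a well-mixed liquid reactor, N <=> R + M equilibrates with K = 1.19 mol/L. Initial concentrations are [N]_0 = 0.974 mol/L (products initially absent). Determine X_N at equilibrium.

Let X = conversion of N; extent ξ = 0.974·X mol/L.
Concentrations: [N] = 0.974 − 0.974X; [R] = 0.974X; [M] = 0.974X.
K = [R] [M] / ([N]).
Solving K = 1.19 for X ∈ (0,1): X = 0.652.

X = 0.652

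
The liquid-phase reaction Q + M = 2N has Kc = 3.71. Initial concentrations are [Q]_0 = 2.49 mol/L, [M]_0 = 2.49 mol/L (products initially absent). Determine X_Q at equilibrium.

Let X = conversion of Q; extent ξ = 2.49·X mol/L.
Concentrations: [Q] = 2.49 − 2.49X; [M] = 2.49 − 2.49X; [N] = 4.98X.
Kc = [N]^2 / ([Q] [M]).
This equals 3.71 at X = 0.491 (the root in 0 < X < 1).

X = 0.491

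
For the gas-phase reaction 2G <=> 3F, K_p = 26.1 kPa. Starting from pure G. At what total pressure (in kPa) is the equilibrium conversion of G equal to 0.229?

P = 427 kPa

Basis: 1 mol G initially; let X = conversion of G. Extent ξ = 0.5X.
At extent ξ: n_G = 1 − X; n_F = 1.5X.
Total moles n_T = 1 + 0.5X.
K_p = p_F^3 / (p_G^2) with p_i = (n_i/n_T)·P.
At X = 0.229: the mole-fraction product g(X) = Π y_i^ν_i = 0.06118. Since K_p = g(X)·P^{1}, P = (K_p/g)^(1/1) = (26.1/0.06118)^(1/1) = 427 kPa.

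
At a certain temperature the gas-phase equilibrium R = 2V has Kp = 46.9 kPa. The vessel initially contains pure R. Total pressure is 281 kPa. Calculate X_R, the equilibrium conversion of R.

Take 1 mol R as basis and let X be its fractional conversion, so ξ = X.
At extent ξ: n_R = 1 − X; n_V = 2X.
Summing: n_T = 1 + X.
Mole fractions y_i = n_i/n_T; Kp = p_V^2 / (p_R) with p_i = y_i·P.
This yields a degree-2 equation in X; solving on (0,1), X = 0.200.

X = 0.200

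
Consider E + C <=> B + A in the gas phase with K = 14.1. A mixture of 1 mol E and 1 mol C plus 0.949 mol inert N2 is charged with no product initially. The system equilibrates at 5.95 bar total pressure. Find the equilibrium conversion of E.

X = 0.790

Take 1 mol E as basis and let X be its fractional conversion, so ξ = X.
Moles: n_E = 1 − X; n_C = 1 − X; n_B = X; n_A = X; n_I = 0.949 (inert).
Total moles n_T = 2.95 (Δν = 0, constant).
With p_i = (n_i/n_T)P, K = p_B p_A / (p_E p_C).
This yields a degree-2 equation in X; solving on (0,1), X = 0.790.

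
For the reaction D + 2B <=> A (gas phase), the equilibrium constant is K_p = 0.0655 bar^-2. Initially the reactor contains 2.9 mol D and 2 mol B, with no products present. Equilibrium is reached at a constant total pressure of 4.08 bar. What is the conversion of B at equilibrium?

Let X = conversion of B (basis 2 mol B); extent of reaction ξ = X.
Species balance: n_D = 2.9 − X; n_B = 2 − 2X; n_A = X.
Total moles n_T = 4.9 − 2X.
y_i = n_i/n_T, p_i = y_i·P. K_p = p_A / (p_D p_B^2).
Equating to 0.0655 bar^-2 and solving on 0 < X < 1: X = 0.300.

X = 0.300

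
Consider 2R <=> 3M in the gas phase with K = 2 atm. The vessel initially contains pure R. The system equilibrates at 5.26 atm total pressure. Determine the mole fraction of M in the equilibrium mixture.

Let X = conversion of R (basis 1 mol R); extent of reaction ξ = 0.5X.
At extent ξ: n_R = 1 − X; n_M = 1.5X.
Total moles n_T = 1 + 0.5X.
With p_i = (n_i/n_T)P, K = p_M^3 / (p_R^2).
Equating to 2 atm and solving on 0 < X < 1: X = 0.374.
Then n_M = 0.561, n_T = 1.19, so y_M = 0.473.

y_M = 0.473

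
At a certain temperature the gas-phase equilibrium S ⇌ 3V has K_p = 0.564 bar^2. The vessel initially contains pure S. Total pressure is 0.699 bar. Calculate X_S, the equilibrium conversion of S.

Basis: 1 mol S initially; let X = conversion of S. Extent ξ = X.
Moles: n_S = 1 − X; n_V = 3X.
Summing: n_T = 1 + 2X.
Mole fractions y_i = n_i/n_T; K_p = p_V^3 / (p_S) with p_i = y_i·P.
This yields a degree-3 equation in X; solving on (0,1), X = 0.439.

X = 0.439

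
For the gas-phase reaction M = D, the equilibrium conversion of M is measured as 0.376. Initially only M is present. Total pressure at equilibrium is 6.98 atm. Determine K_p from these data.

Basis: 1 mol M initially; let X = conversion of M. Extent ξ = X.
Moles: n_M = 1 − X; n_D = X.
n_T stays at 1 (no change in mole number).
At X = 0.376: n_M = 0.624, n_D = 0.376, n_T = 1.
p_i = (n_i/n_T)·P. K_p = p_D / (p_M) = 0.603.

K_p = 0.603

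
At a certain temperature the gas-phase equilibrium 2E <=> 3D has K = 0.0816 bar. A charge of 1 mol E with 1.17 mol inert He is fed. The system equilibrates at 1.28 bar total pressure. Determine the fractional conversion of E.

Let X = conversion of E (basis 1 mol E); extent of reaction ξ = 0.5X.
Moles: n_E = 1 − X; n_D = 1.5X; n_I = 1.17 (inert).
Summing: n_T = 2.17 + 0.5X.
Mole fractions y_i = n_i/n_T; K = p_D^3 / (p_E^2) with p_i = y_i·P.
This yields a degree-3 equation in X; solving on (0,1), X = 0.282.

X = 0.282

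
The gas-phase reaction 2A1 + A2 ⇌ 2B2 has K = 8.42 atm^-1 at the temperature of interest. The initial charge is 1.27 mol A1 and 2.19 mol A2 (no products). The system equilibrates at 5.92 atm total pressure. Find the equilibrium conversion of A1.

X = 0.842

Let X = conversion of A1 (basis 1.27 mol A1); extent of reaction ξ = 0.635X.
Moles: n_A1 = 1.27 − 1.27X; n_A2 = 2.19 − 0.635X; n_B2 = 1.27X.
Summing: n_T = 3.46 − 0.635X.
With p_i = (n_i/n_T)P, K = p_B2^2 / (p_A1^2 p_A2).
Substituting and setting equal to 8.42 atm^-1 gives a polynomial in X; the root in (0,1) is X = 0.842.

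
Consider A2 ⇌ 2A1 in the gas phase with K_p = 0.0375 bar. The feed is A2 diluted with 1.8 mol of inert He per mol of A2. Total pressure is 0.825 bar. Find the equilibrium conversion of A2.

Take 1 mol A2 as basis and let X be its fractional conversion, so ξ = X.
Species balance: n_A2 = 1 − X; n_A1 = 2X; n_I = 1.8 (inert).
n_T = Σnᵢ = 2.8 + X.
y_i = n_i/n_T, p_i = y_i·P. K_p = p_A1^2 / (p_A2).
Setting this equal to 0.0375 bar and taking the physical root (0 < X < 1) gives X = 0.168.

X = 0.168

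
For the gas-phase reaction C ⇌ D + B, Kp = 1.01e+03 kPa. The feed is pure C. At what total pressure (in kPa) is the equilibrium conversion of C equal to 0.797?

Let X = conversion of C (basis 1 mol C); extent of reaction ξ = X.
Moles: n_C = 1 − X; n_D = X; n_B = X.
n_T = Σnᵢ = 1 + X.
Kp = p_D p_B / (p_C) with p_i = (n_i/n_T)·P.
At X = 0.797: the mole-fraction product g(X) = Π y_i^ν_i = 1.741. Since Kp = g(X)·P^{1}, P = (Kp/g)^(1/1) = (1.01e+03/1.741)^(1/1) = 580 kPa.

P = 580 kPa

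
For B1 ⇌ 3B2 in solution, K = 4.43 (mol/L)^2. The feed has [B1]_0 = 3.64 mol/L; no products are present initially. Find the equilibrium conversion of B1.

X = 0.214

Let X = conversion of B1; extent ξ = 3.64·X mol/L.
Concentrations: [B1] = 3.64 − 3.64X; [B2] = 10.9X.
K = [B2]^3 / ([B1]).
Equating to 4.43 (mol/L)^2: the physical root is X = 0.214.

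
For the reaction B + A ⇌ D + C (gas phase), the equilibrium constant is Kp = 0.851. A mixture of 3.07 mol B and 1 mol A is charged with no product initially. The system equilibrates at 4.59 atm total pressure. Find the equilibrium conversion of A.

Basis: 1 mol A initially; let X = conversion of A. Extent ξ = X.
Moles: n_B = 3.07 − X; n_A = 1 − X; n_D = X; n_C = X.
Since Δν = 0, n_T = 4.07 throughout.
y_i = n_i/n_T, p_i = y_i·P. Kp = p_D p_C / (p_B p_A).
Substituting and setting equal to 0.851 gives a polynomial in X; the root in (0,1) is X = 0.731.

X = 0.731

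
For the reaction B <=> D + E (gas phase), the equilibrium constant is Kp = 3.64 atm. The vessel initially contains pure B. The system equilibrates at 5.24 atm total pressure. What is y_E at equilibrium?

y_E = 0.390

Basis: 1 mol B initially; let X = conversion of B. Extent ξ = X.
Moles: n_B = 1 − X; n_D = X; n_E = X.
n_T = Σnᵢ = 1 + X.
Mole fractions y_i = n_i/n_T; Kp = p_D p_E / (p_B) with p_i = y_i·P.
Substituting and setting equal to 3.64 atm gives a polynomial in X; the root in (0,1) is X = 0.640.
Then n_E = 0.64, n_T = 1.64, so y_E = 0.390.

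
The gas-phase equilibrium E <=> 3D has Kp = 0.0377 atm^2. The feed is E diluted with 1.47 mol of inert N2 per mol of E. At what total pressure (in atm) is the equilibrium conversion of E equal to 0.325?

P = 0.517 atm

Take 1 mol E as basis and let X be its fractional conversion, so ξ = X.
Species balance: n_E = 1 − X; n_D = 3X; n_I = 1.47 (inert).
Total moles n_T = 2.47 + 2X.
Kp = p_D^3 / (p_E) with p_i = (n_i/n_T)·P.
At X = 0.325: the mole-fraction product g(X) = Π y_i^ν_i = 0.1411. Since Kp = g(X)·P^{2}, P = (Kp/g)^(1/2) = (0.0377/0.1411)^(1/2) = 0.517 atm.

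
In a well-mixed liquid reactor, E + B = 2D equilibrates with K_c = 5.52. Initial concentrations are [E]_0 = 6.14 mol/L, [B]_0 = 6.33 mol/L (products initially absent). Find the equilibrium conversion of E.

X = 0.548

Let X = conversion of E; extent ξ = 6.14·X mol/L.
Concentrations: [E] = 6.14 − 6.14X; [B] = 6.33 − 6.14X; [D] = 12.3X.
K_c = [D]^2 / ([E] [B]).
Setting equal to 5.52 and solving for X on (0,1) gives X = 0.548.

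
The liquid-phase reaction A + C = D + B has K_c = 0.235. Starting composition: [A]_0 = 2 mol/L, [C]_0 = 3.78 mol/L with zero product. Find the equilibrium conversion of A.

X = 0.438

Let X = conversion of A; extent ξ = 2·X mol/L.
Concentrations: [A] = 2 − 2X; [C] = 3.78 − 2X; [D] = 2X; [B] = 2X.
K_c = [D] [B] / ([A] [C]).
Setting equal to 0.235 and solving for X on (0,1) gives X = 0.438.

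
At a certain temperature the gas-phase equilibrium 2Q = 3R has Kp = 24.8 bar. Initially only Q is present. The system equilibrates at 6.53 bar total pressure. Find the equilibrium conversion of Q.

Take 1 mol Q as basis and let X be its fractional conversion, so ξ = 0.5X.
At extent ξ: n_Q = 1 − X; n_R = 1.5X.
Summing: n_T = 1 + 0.5X.
y_i = n_i/n_T, p_i = y_i·P. Kp = p_R^3 / (p_Q^2).
This yields a degree-3 equation in X; solving on (0,1), X = 0.608.

X = 0.608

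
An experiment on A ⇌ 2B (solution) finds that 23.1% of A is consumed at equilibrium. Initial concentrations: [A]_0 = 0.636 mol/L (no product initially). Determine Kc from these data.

Let X = conversion of A.
Concentrations: [A] = 0.636 − 0.636X; [B] = 1.27X.
At X = 0.231: [A] = 0.489, [B] = 0.294.
Kc = [B]^2 / ([A]) = 0.177 mol/L.

Kc = 0.177 mol/L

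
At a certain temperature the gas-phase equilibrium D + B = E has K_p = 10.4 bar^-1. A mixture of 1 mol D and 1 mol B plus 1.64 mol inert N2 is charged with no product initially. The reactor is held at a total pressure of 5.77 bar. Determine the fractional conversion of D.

X = 0.805

Basis: 1 mol D initially; let X = conversion of D. Extent ξ = X.
Species balance: n_D = 1 − X; n_B = 1 − X; n_E = X; n_I = 1.64 (inert).
Total moles n_T = 3.64 − X.
With p_i = (n_i/n_T)P, K_p = p_E / (p_D p_B).
Setting this equal to 10.4 bar^-1 and taking the physical root (0 < X < 1) gives X = 0.805.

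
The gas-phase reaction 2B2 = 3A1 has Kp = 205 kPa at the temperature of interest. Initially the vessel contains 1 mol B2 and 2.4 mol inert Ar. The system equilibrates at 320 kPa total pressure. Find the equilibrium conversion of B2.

Take 1 mol B2 as basis and let X be its fractional conversion, so ξ = 0.5X.
At extent ξ: n_B2 = 1 − X; n_A1 = 1.5X; n_I = 2.4 (inert).
n_T = Σnᵢ = 3.4 + 0.5X.
y_i = n_i/n_T, p_i = y_i·P. Kp = p_A1^3 / (p_B2^2).
Setting this equal to 205 kPa and taking the physical root (0 < X < 1) gives X = 0.533.

X = 0.533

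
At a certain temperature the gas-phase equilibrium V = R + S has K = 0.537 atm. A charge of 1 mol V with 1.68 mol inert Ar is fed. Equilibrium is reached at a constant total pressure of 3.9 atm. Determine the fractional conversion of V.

X = 0.477

Basis: 1 mol V initially; let X = conversion of V. Extent ξ = X.
Moles: n_V = 1 − X; n_R = X; n_S = X; n_I = 1.68 (inert).
Summing: n_T = 2.68 + X.
Mole fractions y_i = n_i/n_T; K = p_R p_S / (p_V) with p_i = y_i·P.
Setting this equal to 0.537 atm and taking the physical root (0 < X < 1) gives X = 0.477.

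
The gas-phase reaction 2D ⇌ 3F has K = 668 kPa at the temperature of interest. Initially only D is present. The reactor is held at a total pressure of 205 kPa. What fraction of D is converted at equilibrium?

X = 0.592

Let X = conversion of D (basis 1 mol D); extent of reaction ξ = 0.5X.
Moles: n_D = 1 − X; n_F = 1.5X.
Summing: n_T = 1 + 0.5X.
Mole fractions y_i = n_i/n_T; K = p_F^3 / (p_D^2) with p_i = y_i·P.
Setting this equal to 668 kPa and taking the physical root (0 < X < 1) gives X = 0.592.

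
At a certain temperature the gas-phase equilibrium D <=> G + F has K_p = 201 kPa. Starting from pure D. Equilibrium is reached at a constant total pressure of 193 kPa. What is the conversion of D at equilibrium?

Take 1 mol D as basis and let X be its fractional conversion, so ξ = X.
Mole table: n_D = 1 − X; n_G = X; n_F = X.
Summing: n_T = 1 + X.
Mole fractions y_i = n_i/n_T; K_p = p_G p_F / (p_D) with p_i = y_i·P.
This yields a degree-2 equation in X; solving on (0,1), X = 0.714.

X = 0.714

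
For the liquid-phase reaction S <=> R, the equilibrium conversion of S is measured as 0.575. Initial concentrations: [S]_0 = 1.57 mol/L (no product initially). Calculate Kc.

Kc = 1.35

Let X = conversion of S.
Concentrations: [S] = 1.57 − 1.57X; [R] = 1.57X.
At X = 0.575: [S] = 0.667, [R] = 0.903.
Kc = [R] / ([S]) = 1.35.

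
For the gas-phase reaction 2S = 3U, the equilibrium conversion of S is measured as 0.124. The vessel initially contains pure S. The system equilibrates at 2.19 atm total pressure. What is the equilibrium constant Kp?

Take 1 mol S as basis and let X be its fractional conversion, so ξ = 0.5X.
Species balance: n_S = 1 − X; n_U = 1.5X.
Summing: n_T = 1 + 0.5X.
At X = 0.124: n_S = 0.876, n_U = 0.186, n_T = 1.06.
p_i = (n_i/n_T)·P. Kp = p_U^3 / (p_S^2) = 0.0173 atm.

Kp = 0.0173 atm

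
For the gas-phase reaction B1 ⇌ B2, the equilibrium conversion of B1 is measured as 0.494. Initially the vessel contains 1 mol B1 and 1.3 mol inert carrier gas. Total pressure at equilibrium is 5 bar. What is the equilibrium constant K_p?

Let X = conversion of B1 (basis 1 mol B1); extent of reaction ξ = X.
At extent ξ: n_B1 = 1 − X; n_B2 = X; n_I = 1.3 (inert).
n_T stays at 2.3 (no change in mole number).
At X = 0.494: n_B1 = 0.506, n_B2 = 0.494, n_T = 2.3.
p_i = (n_i/n_T)·P. K_p = p_B2 / (p_B1) = 0.976.

K_p = 0.976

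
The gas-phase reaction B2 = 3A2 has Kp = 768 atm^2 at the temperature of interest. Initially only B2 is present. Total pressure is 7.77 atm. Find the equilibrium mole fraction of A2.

y_A2 = 0.936

Take 1 mol B2 as basis and let X be its fractional conversion, so ξ = X.
Mole table: n_B2 = 1 − X; n_A2 = 3X.
Summing: n_T = 1 + 2X.
y_i = n_i/n_T, p_i = y_i·P. Kp = p_A2^3 / (p_B2).
This yields a degree-3 equation in X; solving on (0,1), X = 0.829.
Then n_A2 = 2.49, n_T = 2.66, so y_A2 = 0.936.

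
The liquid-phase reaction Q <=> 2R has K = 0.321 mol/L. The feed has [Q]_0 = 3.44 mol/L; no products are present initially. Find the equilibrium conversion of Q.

X = 0.142

Let X = conversion of Q; extent ξ = 3.44·X mol/L.
Concentrations: [Q] = 3.44 − 3.44X; [R] = 6.88X.
K = [R]^2 / ([Q]).
Solving K = 0.321 for X ∈ (0,1): X = 0.142.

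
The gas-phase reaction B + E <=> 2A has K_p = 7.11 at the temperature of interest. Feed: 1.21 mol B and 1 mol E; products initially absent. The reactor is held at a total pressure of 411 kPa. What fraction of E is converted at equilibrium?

Let X = conversion of E (basis 1 mol E); extent of reaction ξ = X.
Species balance: n_B = 1.21 − X; n_E = 1 − X; n_A = 2X.
n_T stays at 2.21 (no change in mole number).
Mole fractions y_i = n_i/n_T; K_p = p_A^2 / (p_B p_E) with p_i = y_i·P.
Substituting and setting equal to 7.11 gives a polynomial in X; the root in (0,1) is X = 0.625.

X = 0.625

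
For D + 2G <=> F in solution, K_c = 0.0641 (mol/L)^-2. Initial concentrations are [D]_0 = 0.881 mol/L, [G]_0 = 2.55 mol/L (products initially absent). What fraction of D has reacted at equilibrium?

Let X = conversion of D; extent ξ = 0.881·X mol/L.
Concentrations: [D] = 0.881 − 0.881X; [G] = 2.55 − 1.76X; [F] = 0.881X.
K_c = [F] / ([D] [G]^2).
Solving K_c = 0.0641 for X ∈ (0,1): X = 0.228.

X = 0.228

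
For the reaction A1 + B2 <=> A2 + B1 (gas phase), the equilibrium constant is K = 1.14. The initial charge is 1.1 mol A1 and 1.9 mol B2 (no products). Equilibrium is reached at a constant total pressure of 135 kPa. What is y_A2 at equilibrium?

y_A2 = 0.239

Basis: 1.1 mol A1 initially; let X = conversion of A1. Extent ξ = 1.1X.
Mole table: n_A1 = 1.1 − 1.1X; n_B2 = 1.9 − 1.1X; n_A2 = 1.1X; n_B1 = 1.1X.
Total moles n_T = 3 (Δν = 0, constant).
With p_i = (n_i/n_T)P, K = p_A2 p_B1 / (p_A1 p_B2).
This yields a degree-2 equation in X; solving on (0,1), X = 0.653.
Then n_A2 = 0.718, n_T = 3, so y_A2 = 0.239.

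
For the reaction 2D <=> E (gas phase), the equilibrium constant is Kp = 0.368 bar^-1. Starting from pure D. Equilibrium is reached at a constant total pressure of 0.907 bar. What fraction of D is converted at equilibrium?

X = 0.346

Take 1 mol D as basis and let X be its fractional conversion, so ξ = 0.5X.
At extent ξ: n_D = 1 − X; n_E = 0.5X.
Total moles n_T = 1 − 0.5X.
With p_i = (n_i/n_T)P, Kp = p_E / (p_D^2).
Equating to 0.368 bar^-1 and solving on 0 < X < 1: X = 0.346.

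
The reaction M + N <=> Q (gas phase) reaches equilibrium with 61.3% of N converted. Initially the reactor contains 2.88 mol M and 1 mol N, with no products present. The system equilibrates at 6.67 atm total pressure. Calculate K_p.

Take 1 mol N as basis and let X be its fractional conversion, so ξ = X.
Species balance: n_M = 2.88 − X; n_N = 1 − X; n_Q = X.
Summing: n_T = 3.88 − X.
At X = 0.613: n_M = 2.27, n_N = 0.387, n_Q = 0.613, n_T = 3.27.
p_i = (n_i/n_T)·P. K_p = p_Q / (p_M p_N) = 0.342 atm^-1.

K_p = 0.342 atm^-1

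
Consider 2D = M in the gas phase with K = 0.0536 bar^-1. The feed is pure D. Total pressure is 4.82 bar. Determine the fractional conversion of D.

Let X = conversion of D (basis 1 mol D); extent of reaction ξ = 0.5X.
Moles: n_D = 1 − X; n_M = 0.5X.
n_T = Σnᵢ = 1 − 0.5X.
Mole fractions y_i = n_i/n_T; K = p_M / (p_D^2) with p_i = y_i·P.
Setting this equal to 0.0536 bar^-1 and taking the physical root (0 < X < 1) gives X = 0.299.

X = 0.299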